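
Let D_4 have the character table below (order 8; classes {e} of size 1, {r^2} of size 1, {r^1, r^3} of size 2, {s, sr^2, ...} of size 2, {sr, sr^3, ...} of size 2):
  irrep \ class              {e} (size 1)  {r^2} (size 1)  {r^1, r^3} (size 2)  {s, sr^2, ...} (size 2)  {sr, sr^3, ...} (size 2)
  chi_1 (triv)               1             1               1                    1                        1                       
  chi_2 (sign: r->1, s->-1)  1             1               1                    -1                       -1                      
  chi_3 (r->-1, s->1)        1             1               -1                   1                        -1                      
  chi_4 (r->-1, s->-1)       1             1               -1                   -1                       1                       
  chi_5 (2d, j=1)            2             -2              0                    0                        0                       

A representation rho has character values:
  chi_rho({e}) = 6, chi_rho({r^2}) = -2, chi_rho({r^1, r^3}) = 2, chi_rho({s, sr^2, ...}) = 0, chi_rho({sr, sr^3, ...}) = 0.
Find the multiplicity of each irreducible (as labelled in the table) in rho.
Multiplicities: chi_1: 1, chi_2: 1, chi_3: 0, chi_4: 0, chi_5: 2.

Working: Use <chi_rho, chi> = (1/|G|) sum_C |C| * chi_rho(C) * conj(chi(C)) with |G| = 8 for each irreducible chi in the table:
  <chi_rho, chi_1> = (1/8)[1*(6)*conj(1) + 1*(-2)*conj(1) + 2*(2)*conj(1) + 2*(0)*conj(1) + 2*(0)*conj(1)]
      = (1/8)[(6) + (-2) + (4) + (0) + (0)] = 8/8 = 1
  <chi_rho, chi_2> = (1/8)[1*(6)*conj(1) + 1*(-2)*conj(1) + 2*(2)*conj(1) + 2*(0)*conj(-1) + 2*(0)*conj(-1)]
      = (1/8)[(6) + (-2) + (4) + (0) + (0)] = 8/8 = 1
  <chi_rho, chi_3> = (1/8)[1*(6)*conj(1) + 1*(-2)*conj(1) + 2*(2)*conj(-1) + 2*(0)*conj(1) + 2*(0)*conj(-1)]
      = (1/8)[(6) + (-2) + (-4) + (0) + (0)] = 0/8 = 0
  <chi_rho, chi_4> = (1/8)[1*(6)*conj(1) + 1*(-2)*conj(1) + 2*(2)*conj(-1) + 2*(0)*conj(-1) + 2*(0)*conj(1)]
      = (1/8)[(6) + (-2) + (-4) + (0) + (0)] = 0/8 = 0
  <chi_rho, chi_5> = (1/8)[1*(6)*conj(2) + 1*(-2)*conj(-2) + 2*(2)*conj(0) + 2*(0)*conj(0) + 2*(0)*conj(0)]
      = (1/8)[(12) + (4) + (0) + (0) + (0)] = 16/8 = 2
Dimension check: dim(rho) = sum (mult * dim) = 1*1 + 1*1 + 0*1 + 0*1 + 2*2 = 6 = chi_rho(e) = 6.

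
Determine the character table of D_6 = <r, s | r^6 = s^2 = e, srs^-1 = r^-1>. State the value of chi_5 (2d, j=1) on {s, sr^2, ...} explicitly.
Conjugacy classes: {e} of size 1, {r^3} of size 1, {r^1, r^5} of size 2, {r^2, r^4} of size 2, {s, sr^2, ...} of size 3, {sr, sr^3, ...} of size 3.
Character table:
  irrep \ class              {e} (size 1)  {r^3} (size 1)  {r^1, r^5} (size 2)  {r^2, r^4} (size 2)  {s, sr^2, ...} (size 3)  {sr, sr^3, ...} (size 3)
  chi_1 (triv)               1             1               1                    1                    1                        1                       
  chi_2 (sign: r->1, s->-1)  1             1               1                    1                    -1                       -1                      
  chi_3 (r->-1, s->1)        1             -1              -1                   1                    1                        -1                      
  chi_4 (r->-1, s->-1)       1             -1              -1                   1                    -1                       1                       
  chi_5 (2d, j=1)            2             -2              1                    -1                   0                        0                       
  chi_6 (2d, j=2)            2             2               -1                   -1                   0                        0                       

Spot check: chi_5 (2d, j=1) on {s, sr^2, ...} = 0.

Details: D_6 has order 2*6 = 12 with 6 conjugacy classes, hence 6 irreducibles. Sum of squared dims 1 + 1 + 1 + 1 + 4 + 4 = 12 = |G|. Linear characters come from the abelianisation; the 2-dimensional irreps have character r^k -> 2*cos(2*pi*j*k/6), reflections -> 0.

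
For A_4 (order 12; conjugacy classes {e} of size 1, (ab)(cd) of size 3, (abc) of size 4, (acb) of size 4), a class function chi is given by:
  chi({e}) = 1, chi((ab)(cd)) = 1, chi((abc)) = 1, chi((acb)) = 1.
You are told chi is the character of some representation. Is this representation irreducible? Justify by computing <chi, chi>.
Irreducible: <chi, chi> = 1.

Working: <chi, chi> = (1/|G|) sum_C |C| * |chi(C)|^2 = (1/12)[1*|1|^2 + 3*|1|^2 + 4*|1|^2 + 4*|1|^2]
  = (1/12)[(1) + (3) + (4) + (4)] = 12/12 = 1.
(Exp terms are combined using exp(i*s)*conj(exp(i*t)) = exp(i*(s-t)), and sums of them are collapsed using the identity that for every m > 1 the m distinct m-th roots of unity sum to 0, e.g. 1 + exp(2*I*pi/3) + exp(-2*I*pi/3) = 0.)
A character is irreducible iff <chi, chi> = 1, so this representation is irreducible.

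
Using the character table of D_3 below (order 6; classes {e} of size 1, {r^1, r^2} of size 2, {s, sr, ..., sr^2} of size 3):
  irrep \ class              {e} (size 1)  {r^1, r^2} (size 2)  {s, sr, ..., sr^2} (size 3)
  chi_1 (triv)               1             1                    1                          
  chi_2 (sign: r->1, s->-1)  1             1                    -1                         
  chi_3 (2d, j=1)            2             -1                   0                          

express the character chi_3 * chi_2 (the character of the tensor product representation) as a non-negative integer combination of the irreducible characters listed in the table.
chi_3 tensor chi_2 = chi_3 (all other irreducibles have multiplicity 0).

Justification: The character of a tensor product is the pointwise product (chi_3 * chi_2)(C) = chi_3(C) * chi_2(C):
  {e}: (2)*(1), {r^1, r^2}: (-1)*(1), {s, sr, ..., sr^2}: (0)*(-1)
so (chi_3 * chi_2) takes values
  {e} -> 2, {r^1, r^2} -> -1, {s, sr, ..., sr^2} -> 0.
Now take the inner product of this character with each irreducible chi from the table, <chi_3*chi_2, chi> = (1/6) sum_C |C| (chi_3*chi_2)(C) conj(chi(C)):
  <chi_3*chi_2, chi_1> = (1/6)[1*(2)*conj(1) + 2*(-1)*conj(1) + 3*(0)*conj(1)]
      = (1/6)[(2) + (-2) + (0)] = 0/6 = 0
  <chi_3*chi_2, chi_2> = (1/6)[1*(2)*conj(1) + 2*(-1)*conj(1) + 3*(0)*conj(-1)]
      = (1/6)[(2) + (-2) + (0)] = 0/6 = 0
  <chi_3*chi_2, chi_3> = (1/6)[1*(2)*conj(2) + 2*(-1)*conj(-1) + 3*(0)*conj(0)]
      = (1/6)[(4) + (2) + (0)] = 6/6 = 1
Hence the multiplicities are chi_3: 1. Dimension check: dim(chi_3)*dim(chi_2) = 2*1 = 2 and sum (mult * dim) = 1*2 = 2.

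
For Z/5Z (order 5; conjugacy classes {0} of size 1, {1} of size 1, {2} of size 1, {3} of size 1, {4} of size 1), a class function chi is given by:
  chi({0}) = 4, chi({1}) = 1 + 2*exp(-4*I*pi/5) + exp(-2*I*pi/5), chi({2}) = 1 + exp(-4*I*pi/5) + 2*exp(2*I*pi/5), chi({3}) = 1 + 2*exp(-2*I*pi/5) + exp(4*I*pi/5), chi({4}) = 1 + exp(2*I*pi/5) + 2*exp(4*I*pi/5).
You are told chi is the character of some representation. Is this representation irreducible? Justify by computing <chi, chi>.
Not irreducible (reducible): <chi, chi> = 6 > 1.

Details: <chi, chi> = (1/|G|) sum_C |C| * |chi(C)|^2 = (1/5)[1*|4|^2 + 1*|1 + 2*exp(-4*I*pi/5) + exp(-2*I*pi/5)|^2 + 1*|1 + exp(-4*I*pi/5) + 2*exp(2*I*pi/5)|^2 + 1*|1 + 2*exp(-2*I*pi/5) + exp(4*I*pi/5)|^2 + 1*|1 + exp(2*I*pi/5) + 2*exp(4*I*pi/5)|^2]
  = (1/5)[(16) + (6 + 3*exp(-2*I*pi/5) + 2*exp(-4*I*pi/5) + 2*exp(4*I*pi/5) + 3*exp(2*I*pi/5)) + (6 + 2*exp(-2*I*pi/5) + 3*exp(-4*I*pi/5) + 3*exp(4*I*pi/5) + 2*exp(2*I*pi/5)) + (6 + 2*exp(-2*I*pi/5) + 3*exp(-4*I*pi/5) + 3*exp(4*I*pi/5) + 2*exp(2*I*pi/5)) + (6 + 3*exp(-2*I*pi/5) + 2*exp(-4*I*pi/5) + 2*exp(4*I*pi/5) + 3*exp(2*I*pi/5))] = 30/5 = 6.
(Exp terms are combined using exp(i*s)*conj(exp(i*t)) = exp(i*(s-t)), and sums of them are collapsed using the identity that for every m > 1 the m distinct m-th roots of unity sum to 0, e.g. 1 + exp(2*I*pi/3) + exp(-2*I*pi/3) = 0.)
A character is irreducible iff <chi, chi> = 1, so this representation is reducible.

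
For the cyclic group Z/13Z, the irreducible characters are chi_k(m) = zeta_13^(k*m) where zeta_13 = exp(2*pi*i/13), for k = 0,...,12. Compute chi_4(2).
chi_4(2) = zeta_13^8 = exp(-10*I*pi/13)

Solution. chi_4(2) = zeta_13^(4*2) = zeta_13^8. Since zeta_13^13 = 1, this equals zeta_13^8 = exp(2*pi*i*8/13) = exp(-10*I*pi/13).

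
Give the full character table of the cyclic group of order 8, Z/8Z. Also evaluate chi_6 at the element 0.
Character table of Z/8Z (irreps indexed chi_0,...,chi_7 with chi_k(m) = zeta_8^(k*m), zeta_8 = exp(2*pi*i/8)):
  irrep \ class  {0} (size 1)  {1} (size 1)    {2} (size 1)  {3} (size 1)    {4} (size 1)  {5} (size 1)    {6} (size 1)  {7} (size 1)  
  chi_0          1             1               1             1               1             1               1             1             
  chi_1          1             exp(I*pi/4)     I             exp(3*I*pi/4)   -1            exp(-3*I*pi/4)  -I            exp(-I*pi/4)  
  chi_2          1             I               -1            -I              1             I               -1            -I            
  chi_3          1             exp(3*I*pi/4)   -I            exp(I*pi/4)     -1            exp(-I*pi/4)    I             exp(-3*I*pi/4)
  chi_4          1             -1              1             -1              1             -1              1             -1            
  chi_5          1             exp(-3*I*pi/4)  I             exp(-I*pi/4)    -1            exp(I*pi/4)     -I            exp(3*I*pi/4) 
  chi_6          1             -I              -1            I               1             -I              -1            I             
  chi_7          1             exp(-I*pi/4)    -I            exp(-3*I*pi/4)  -1            exp(3*I*pi/4)   I             exp(I*pi/4)   

Spot check: chi_6(0) = zeta_8^(6*0) = zeta_8^0 = 1.

Proof sketch: Z/8Z is abelian, so all 8 irreducible complex representations are 1-dimensional. They are given by chi_k(m) = zeta_8^(k*m) for k = 0,...,7. Row orthogonality: sum_m chi_k(m) conj(chi_l(m)) = 8 * [k = l].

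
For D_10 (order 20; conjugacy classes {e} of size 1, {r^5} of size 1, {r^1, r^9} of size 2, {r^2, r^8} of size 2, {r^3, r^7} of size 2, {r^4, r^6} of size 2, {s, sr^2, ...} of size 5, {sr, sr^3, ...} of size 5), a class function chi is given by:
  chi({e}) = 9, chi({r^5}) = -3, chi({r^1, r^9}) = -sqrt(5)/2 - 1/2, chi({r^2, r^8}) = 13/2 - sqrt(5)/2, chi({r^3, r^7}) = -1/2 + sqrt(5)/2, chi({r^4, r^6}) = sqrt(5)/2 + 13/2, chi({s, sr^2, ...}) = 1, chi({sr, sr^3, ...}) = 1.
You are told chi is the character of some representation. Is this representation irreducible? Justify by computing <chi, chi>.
Not irreducible (reducible): <chi, chi> = 14 > 1.

Proof sketch: <chi, chi> = (1/|G|) sum_C |C| * |chi(C)|^2 = (1/20)[1*|9|^2 + 1*|-3|^2 + 2*|-sqrt(5)/2 - 1/2|^2 + 2*|13/2 - sqrt(5)/2|^2 + 2*|-1/2 + sqrt(5)/2|^2 + 2*|sqrt(5)/2 + 13/2|^2 + 5*|1|^2 + 5*|1|^2]
  = (1/20)[(81) + (9) + (sqrt(5) + 3) + (87 - 13*sqrt(5)) + (3 - sqrt(5)) + (13*sqrt(5) + 87) + (5) + (5)] = 280/20 = 14.
A character is irreducible iff <chi, chi> = 1, so this representation is reducible.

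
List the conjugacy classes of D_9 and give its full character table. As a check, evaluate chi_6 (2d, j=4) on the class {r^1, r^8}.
Conjugacy classes: {e} of size 1, {r^1, r^8} of size 2, {r^2, r^7} of size 2, {r^3, r^6} of size 2, {r^4, r^5} of size 2, {s, sr, ..., sr^8} of size 9.
Character table:
  irrep \ class              {e} (size 1)  {r^1, r^8} (size 2)  {r^2, r^7} (size 2)  {r^3, r^6} (size 2)  {r^4, r^5} (size 2)  {s, sr, ..., sr^8} (size 9)
  chi_1 (triv)               1             1                    1                    1                    1                    1                          
  chi_2 (sign: r->1, s->-1)  1             1                    1                    1                    1                    -1                         
  chi_3 (2d, j=1)            2             2*cos(2*pi/9)        2*cos(4*pi/9)        -1                   -2*cos(pi/9)         0                          
  chi_4 (2d, j=2)            2             2*cos(4*pi/9)        -2*cos(pi/9)         -1                   2*cos(2*pi/9)        0                          
  chi_5 (2d, j=3)            2             -1                   -1                   2                    -1                   0                          
  chi_6 (2d, j=4)            2             -2*cos(pi/9)         2*cos(2*pi/9)        -1                   2*cos(4*pi/9)        0                          

Spot check: chi_6 (2d, j=4) on {r^1, r^8} = -2*cos(pi/9).

D_9 has order 2*9 = 18 with 6 conjugacy classes, hence 6 irreducibles. Sum of squared dims 1 + 1 + 4 + 4 + 4 + 4 = 18 = |G|. Linear characters come from the abelianisation; the 2-dimensional irreps have character r^k -> 2*cos(2*pi*j*k/9), reflections -> 0.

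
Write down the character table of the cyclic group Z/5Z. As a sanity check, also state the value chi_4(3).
Character table of Z/5Z (irreps indexed chi_0,...,chi_4 with chi_k(m) = zeta_5^(k*m), zeta_5 = exp(2*pi*i/5)):
  irrep \ class  {0} (size 1)  {1} (size 1)    {2} (size 1)    {3} (size 1)    {4} (size 1)  
  chi_0          1             1               1               1               1             
  chi_1          1             exp(2*I*pi/5)   exp(4*I*pi/5)   exp(-4*I*pi/5)  exp(-2*I*pi/5)
  chi_2          1             exp(4*I*pi/5)   exp(-2*I*pi/5)  exp(2*I*pi/5)   exp(-4*I*pi/5)
  chi_3          1             exp(-4*I*pi/5)  exp(2*I*pi/5)   exp(-2*I*pi/5)  exp(4*I*pi/5) 
  chi_4          1             exp(-2*I*pi/5)  exp(-4*I*pi/5)  exp(4*I*pi/5)   exp(2*I*pi/5) 

Spot check: chi_4(3) = zeta_5^(4*3) = zeta_5^12 = exp(4*I*pi/5).

Reasoning: Z/5Z is abelian, so all 5 irreducible complex representations are 1-dimensional. They are given by chi_k(m) = zeta_5^(k*m) for k = 0,...,4. Row orthogonality: sum_m chi_k(m) conj(chi_l(m)) = 5 * [k = l].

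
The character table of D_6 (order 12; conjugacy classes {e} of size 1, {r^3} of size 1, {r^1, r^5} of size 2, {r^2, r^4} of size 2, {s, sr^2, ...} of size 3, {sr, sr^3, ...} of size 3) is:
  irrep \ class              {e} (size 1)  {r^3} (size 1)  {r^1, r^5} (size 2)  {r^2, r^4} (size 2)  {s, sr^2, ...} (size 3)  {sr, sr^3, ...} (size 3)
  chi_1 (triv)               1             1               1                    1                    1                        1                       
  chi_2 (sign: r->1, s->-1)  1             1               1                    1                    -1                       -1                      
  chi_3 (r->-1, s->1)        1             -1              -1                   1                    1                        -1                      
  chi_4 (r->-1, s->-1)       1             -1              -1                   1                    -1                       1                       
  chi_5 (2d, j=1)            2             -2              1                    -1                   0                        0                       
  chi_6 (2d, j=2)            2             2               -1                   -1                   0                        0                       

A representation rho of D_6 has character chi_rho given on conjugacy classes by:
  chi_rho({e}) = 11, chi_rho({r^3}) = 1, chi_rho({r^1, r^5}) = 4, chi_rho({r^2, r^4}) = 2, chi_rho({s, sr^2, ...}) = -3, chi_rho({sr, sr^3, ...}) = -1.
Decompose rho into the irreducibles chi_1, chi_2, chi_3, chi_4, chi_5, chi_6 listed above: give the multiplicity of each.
Multiplicities: chi_1: 1, chi_2: 3, chi_3: 0, chi_4: 1, chi_5: 2, chi_6: 1.

Details: Use <chi_rho, chi> = (1/|G|) sum_C |C| * chi_rho(C) * conj(chi(C)) with |G| = 12 for each irreducible chi in the table:
  <chi_rho, chi_1> = (1/12)[1*(11)*conj(1) + 1*(1)*conj(1) + 2*(4)*conj(1) + 2*(2)*conj(1) + 3*(-3)*conj(1) + 3*(-1)*conj(1)]
      = (1/12)[(11) + (1) + (8) + (4) + (-9) + (-3)] = 12/12 = 1
  <chi_rho, chi_2> = (1/12)[1*(11)*conj(1) + 1*(1)*conj(1) + 2*(4)*conj(1) + 2*(2)*conj(1) + 3*(-3)*conj(-1) + 3*(-1)*conj(-1)]
      = (1/12)[(11) + (1) + (8) + (4) + (9) + (3)] = 36/12 = 3
  <chi_rho, chi_3> = (1/12)[1*(11)*conj(1) + 1*(1)*conj(-1) + 2*(4)*conj(-1) + 2*(2)*conj(1) + 3*(-3)*conj(1) + 3*(-1)*conj(-1)]
      = (1/12)[(11) + (-1) + (-8) + (4) + (-9) + (3)] = 0/12 = 0
  <chi_rho, chi_4> = (1/12)[1*(11)*conj(1) + 1*(1)*conj(-1) + 2*(4)*conj(-1) + 2*(2)*conj(1) + 3*(-3)*conj(-1) + 3*(-1)*conj(1)]
      = (1/12)[(11) + (-1) + (-8) + (4) + (9) + (-3)] = 12/12 = 1
  <chi_rho, chi_5> = (1/12)[1*(11)*conj(2) + 1*(1)*conj(-2) + 2*(4)*conj(1) + 2*(2)*conj(-1) + 3*(-3)*conj(0) + 3*(-1)*conj(0)]
      = (1/12)[(22) + (-2) + (8) + (-4) + (0) + (0)] = 24/12 = 2
  <chi_rho, chi_6> = (1/12)[1*(11)*conj(2) + 1*(1)*conj(2) + 2*(4)*conj(-1) + 2*(2)*conj(-1) + 3*(-3)*conj(0) + 3*(-1)*conj(0)]
      = (1/12)[(22) + (2) + (-8) + (-4) + (0) + (0)] = 12/12 = 1
Dimension check: dim(rho) = sum (mult * dim) = 1*1 + 3*1 + 0*1 + 1*1 + 2*2 + 1*2 = 11 = chi_rho(e) = 11.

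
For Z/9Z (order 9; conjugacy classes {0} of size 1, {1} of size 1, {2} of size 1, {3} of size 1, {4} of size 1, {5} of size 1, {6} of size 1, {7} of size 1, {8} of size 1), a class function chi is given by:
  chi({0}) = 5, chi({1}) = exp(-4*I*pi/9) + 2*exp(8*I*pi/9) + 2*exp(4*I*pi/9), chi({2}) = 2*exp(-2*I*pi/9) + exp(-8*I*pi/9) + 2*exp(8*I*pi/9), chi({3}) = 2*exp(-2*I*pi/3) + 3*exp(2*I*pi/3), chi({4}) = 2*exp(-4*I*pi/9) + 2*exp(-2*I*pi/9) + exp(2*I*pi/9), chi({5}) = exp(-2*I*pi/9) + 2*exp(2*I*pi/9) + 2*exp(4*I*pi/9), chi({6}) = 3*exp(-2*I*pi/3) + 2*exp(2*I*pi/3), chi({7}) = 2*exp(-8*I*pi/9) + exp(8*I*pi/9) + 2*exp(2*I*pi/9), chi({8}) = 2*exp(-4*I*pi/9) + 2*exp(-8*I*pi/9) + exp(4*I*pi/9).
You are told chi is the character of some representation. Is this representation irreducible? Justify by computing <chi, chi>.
Not irreducible (reducible): <chi, chi> = 9 > 1.

Explanation: <chi, chi> = (1/|G|) sum_C |C| * |chi(C)|^2 = (1/9)[1*|5|^2 + 1*|exp(-4*I*pi/9) + 2*exp(8*I*pi/9) + 2*exp(4*I*pi/9)|^2 + 1*|2*exp(-2*I*pi/9) + exp(-8*I*pi/9) + 2*exp(8*I*pi/9)|^2 + 1*|2*exp(-2*I*pi/3) + 3*exp(2*I*pi/3)|^2 + 1*|2*exp(-4*I*pi/9) + 2*exp(-2*I*pi/9) + exp(2*I*pi/9)|^2 + 1*|exp(-2*I*pi/9) + 2*exp(2*I*pi/9) + 2*exp(4*I*pi/9)|^2 + 1*|3*exp(-2*I*pi/3) + 2*exp(2*I*pi/3)|^2 + 1*|2*exp(-8*I*pi/9) + exp(8*I*pi/9) + 2*exp(2*I*pi/9)|^2 + 1*|2*exp(-4*I*pi/9) + 2*exp(-8*I*pi/9) + exp(4*I*pi/9)|^2]
  = (1/9)[(25) + (9 + 4*exp(-4*I*pi/9) + 2*exp(-2*I*pi/3) + 2*exp(-8*I*pi/9) + 2*exp(8*I*pi/9) + 2*exp(2*I*pi/3) + 4*exp(4*I*pi/9)) + (9 + 2*exp(-2*I*pi/3) + 4*exp(-8*I*pi/9) + 2*exp(-2*I*pi/9) + 2*exp(2*I*pi/9) + 4*exp(8*I*pi/9) + 2*exp(2*I*pi/3)) + (7) + (9 + 4*exp(-2*I*pi/9) + 2*exp(-4*I*pi/9) + 2*exp(-2*I*pi/3) + 2*exp(2*I*pi/3) + 2*exp(4*I*pi/9) + 4*exp(2*I*pi/9)) + (9 + 4*exp(-2*I*pi/9) + 2*exp(-4*I*pi/9) + 2*exp(-2*I*pi/3) + 2*exp(2*I*pi/3) + 2*exp(4*I*pi/9) + 4*exp(2*I*pi/9)) + (7) + (9 + 2*exp(-2*I*pi/3) + 4*exp(-8*I*pi/9) + 2*exp(-2*I*pi/9) + 2*exp(2*I*pi/9) + 4*exp(8*I*pi/9) + 2*exp(2*I*pi/3)) + (9 + 4*exp(-4*I*pi/9) + 2*exp(-2*I*pi/3) + 2*exp(-8*I*pi/9) + 2*exp(8*I*pi/9) + 2*exp(2*I*pi/3) + 4*exp(4*I*pi/9))] = 81/9 = 9.
(Exp terms are combined using exp(i*s)*conj(exp(i*t)) = exp(i*(s-t)), and sums of them are collapsed using the identity that for every m > 1 the m distinct m-th roots of unity sum to 0, e.g. 1 + exp(2*I*pi/3) + exp(-2*I*pi/3) = 0.)
A character is irreducible iff <chi, chi> = 1, so this representation is reducible.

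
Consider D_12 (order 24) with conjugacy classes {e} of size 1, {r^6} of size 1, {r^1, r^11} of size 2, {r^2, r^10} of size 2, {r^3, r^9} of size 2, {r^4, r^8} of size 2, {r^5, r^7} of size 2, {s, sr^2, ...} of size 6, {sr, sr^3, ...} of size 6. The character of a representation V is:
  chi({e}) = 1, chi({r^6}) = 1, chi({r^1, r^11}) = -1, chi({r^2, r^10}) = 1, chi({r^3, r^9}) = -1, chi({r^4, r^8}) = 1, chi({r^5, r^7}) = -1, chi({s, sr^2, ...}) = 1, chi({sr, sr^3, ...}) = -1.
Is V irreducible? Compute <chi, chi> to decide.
Irreducible: <chi, chi> = 1.

Why: <chi, chi> = (1/|G|) sum_C |C| * |chi(C)|^2 = (1/24)[1*|1|^2 + 1*|1|^2 + 2*|-1|^2 + 2*|1|^2 + 2*|-1|^2 + 2*|1|^2 + 2*|-1|^2 + 6*|1|^2 + 6*|-1|^2]
  = (1/24)[(1) + (1) + (2) + (2) + (2) + (2) + (2) + (6) + (6)] = 24/24 = 1.
A character is irreducible iff <chi, chi> = 1, so this representation is irreducible.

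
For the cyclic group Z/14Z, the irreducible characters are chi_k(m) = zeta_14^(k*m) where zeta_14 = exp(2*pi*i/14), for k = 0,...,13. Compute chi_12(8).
chi_12(8) = zeta_14^96 = exp(-2*I*pi/7)

Proof sketch: chi_12(8) = zeta_14^(12*8) = zeta_14^96. Since zeta_14^14 = 1, this equals zeta_14^12 = exp(2*pi*i*12/14) = exp(-2*I*pi/7).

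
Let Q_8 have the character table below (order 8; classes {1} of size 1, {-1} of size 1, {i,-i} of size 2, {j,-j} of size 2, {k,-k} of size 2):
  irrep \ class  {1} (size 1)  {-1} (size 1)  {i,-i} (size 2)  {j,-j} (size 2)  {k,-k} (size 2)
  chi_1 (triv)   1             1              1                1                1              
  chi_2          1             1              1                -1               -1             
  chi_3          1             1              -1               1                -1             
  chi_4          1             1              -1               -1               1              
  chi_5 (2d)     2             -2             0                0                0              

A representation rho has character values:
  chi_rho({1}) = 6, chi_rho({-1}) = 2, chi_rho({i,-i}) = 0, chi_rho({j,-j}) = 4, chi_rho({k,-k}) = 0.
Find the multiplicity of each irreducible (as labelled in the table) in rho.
Multiplicities: chi_1: 2, chi_2: 0, chi_3: 2, chi_4: 0, chi_5: 1.

Use <chi_rho, chi> = (1/|G|) sum_C |C| * chi_rho(C) * conj(chi(C)) with |G| = 8 for each irreducible chi in the table:
  <chi_rho, chi_1> = (1/8)[1*(6)*conj(1) + 1*(2)*conj(1) + 2*(0)*conj(1) + 2*(4)*conj(1) + 2*(0)*conj(1)]
      = (1/8)[(6) + (2) + (0) + (8) + (0)] = 16/8 = 2
  <chi_rho, chi_2> = (1/8)[1*(6)*conj(1) + 1*(2)*conj(1) + 2*(0)*conj(1) + 2*(4)*conj(-1) + 2*(0)*conj(-1)]
      = (1/8)[(6) + (2) + (0) + (-8) + (0)] = 0/8 = 0
  <chi_rho, chi_3> = (1/8)[1*(6)*conj(1) + 1*(2)*conj(1) + 2*(0)*conj(-1) + 2*(4)*conj(1) + 2*(0)*conj(-1)]
      = (1/8)[(6) + (2) + (0) + (8) + (0)] = 16/8 = 2
  <chi_rho, chi_4> = (1/8)[1*(6)*conj(1) + 1*(2)*conj(1) + 2*(0)*conj(-1) + 2*(4)*conj(-1) + 2*(0)*conj(1)]
      = (1/8)[(6) + (2) + (0) + (-8) + (0)] = 0/8 = 0
  <chi_rho, chi_5> = (1/8)[1*(6)*conj(2) + 1*(2)*conj(-2) + 2*(0)*conj(0) + 2*(4)*conj(0) + 2*(0)*conj(0)]
      = (1/8)[(12) + (-4) + (0) + (0) + (0)] = 8/8 = 1
Dimension check: dim(rho) = sum (mult * dim) = 2*1 + 0*1 + 2*1 + 0*1 + 1*2 = 6 = chi_rho(e) = 6.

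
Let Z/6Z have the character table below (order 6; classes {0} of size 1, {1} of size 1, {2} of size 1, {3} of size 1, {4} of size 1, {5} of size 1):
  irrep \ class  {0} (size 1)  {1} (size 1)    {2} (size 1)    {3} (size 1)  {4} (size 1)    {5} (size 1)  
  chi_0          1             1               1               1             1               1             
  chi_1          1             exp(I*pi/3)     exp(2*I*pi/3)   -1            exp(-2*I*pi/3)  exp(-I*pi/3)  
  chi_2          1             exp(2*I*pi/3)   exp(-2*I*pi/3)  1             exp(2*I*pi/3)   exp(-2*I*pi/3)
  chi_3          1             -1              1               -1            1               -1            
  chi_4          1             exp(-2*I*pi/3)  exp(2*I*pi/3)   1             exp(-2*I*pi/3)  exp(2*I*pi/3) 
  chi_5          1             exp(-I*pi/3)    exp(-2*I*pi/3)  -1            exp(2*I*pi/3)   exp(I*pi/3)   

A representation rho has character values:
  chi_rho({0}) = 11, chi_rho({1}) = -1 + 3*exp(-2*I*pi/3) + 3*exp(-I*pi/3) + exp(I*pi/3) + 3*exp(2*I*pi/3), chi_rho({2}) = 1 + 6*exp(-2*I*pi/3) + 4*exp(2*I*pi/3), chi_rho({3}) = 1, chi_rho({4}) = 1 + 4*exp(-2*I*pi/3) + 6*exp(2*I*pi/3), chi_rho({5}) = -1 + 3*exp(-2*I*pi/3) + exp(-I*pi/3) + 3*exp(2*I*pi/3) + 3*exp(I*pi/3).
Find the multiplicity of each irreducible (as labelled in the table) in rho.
Multiplicities: chi_0: 0, chi_1: 1, chi_2: 3, chi_3: 1, chi_4: 3, chi_5: 3.

Reasoning: Use <chi_rho, chi> = (1/|G|) sum_C |C| * chi_rho(C) * conj(chi(C)) with |G| = 6 for each irreducible chi in the table:
  <chi_rho, chi_0> = (1/6)[1*(11)*conj(1) + 1*(-1 + 3*exp(-2*I*pi/3) + 3*exp(-I*pi/3) + exp(I*pi/3) + 3*exp(2*I*pi/3))*conj(1) + 1*(1 + 6*exp(-2*I*pi/3) + 4*exp(2*I*pi/3))*conj(1) + 1*(1)*conj(1) + 1*(1 + 4*exp(-2*I*pi/3) + 6*exp(2*I*pi/3))*conj(1) + 1*(-1 + 3*exp(-2*I*pi/3) + exp(-I*pi/3) + 3*exp(2*I*pi/3) + 3*exp(I*pi/3))*conj(1)]
      = (1/6)[(11) + (-1 + 3*exp(-2*I*pi/3) + 3*exp(-I*pi/3) + exp(I*pi/3) + 3*exp(2*I*pi/3)) + (1 + 6*exp(-2*I*pi/3) + 4*exp(2*I*pi/3)) + (1) + (1 + 4*exp(-2*I*pi/3) + 6*exp(2*I*pi/3)) + (-1 + 3*exp(-2*I*pi/3) + exp(-I*pi/3) + 3*exp(2*I*pi/3) + 3*exp(I*pi/3))] = 0/6 = 0
  <chi_rho, chi_1> = (1/6)[1*(11)*conj(1) + 1*(-1 + 3*exp(-2*I*pi/3) + 3*exp(-I*pi/3) + exp(I*pi/3) + 3*exp(2*I*pi/3))*conj(exp(I*pi/3)) + 1*(1 + 6*exp(-2*I*pi/3) + 4*exp(2*I*pi/3))*conj(exp(2*I*pi/3)) + 1*(1)*conj(-1) + 1*(1 + 4*exp(-2*I*pi/3) + 6*exp(2*I*pi/3))*conj(exp(-2*I*pi/3)) + 1*(-1 + 3*exp(-2*I*pi/3) + exp(-I*pi/3) + 3*exp(2*I*pi/3) + 3*exp(I*pi/3))*conj(exp(-I*pi/3))]
      = (1/6)[(11) + (-2 + 3*exp(-2*I*pi/3) - exp(-I*pi/3) + 3*exp(I*pi/3)) + (4 + exp(-2*I*pi/3) + 6*exp(2*I*pi/3)) + (-1) + (4 + 6*exp(-2*I*pi/3) + exp(2*I*pi/3)) + (-2 + 3*exp(-I*pi/3) - exp(I*pi/3) + 3*exp(2*I*pi/3))] = 6/6 = 1
  <chi_rho, chi_2> = (1/6)[1*(11)*conj(1) + 1*(-1 + 3*exp(-2*I*pi/3) + 3*exp(-I*pi/3) + exp(I*pi/3) + 3*exp(2*I*pi/3))*conj(exp(2*I*pi/3)) + 1*(1 + 6*exp(-2*I*pi/3) + 4*exp(2*I*pi/3))*conj(exp(-2*I*pi/3)) + 1*(1)*conj(1) + 1*(1 + 4*exp(-2*I*pi/3) + 6*exp(2*I*pi/3))*conj(exp(2*I*pi/3)) + 1*(-1 + 3*exp(-2*I*pi/3) + exp(-I*pi/3) + 3*exp(2*I*pi/3) + 3*exp(I*pi/3))*conj(exp(-2*I*pi/3))]
      = (1/6)[(11) + (exp(-I*pi/3) - exp(-2*I*pi/3) + 3*exp(2*I*pi/3)) + (6 + 4*exp(-2*I*pi/3) + exp(2*I*pi/3)) + (1) + (6 + exp(-2*I*pi/3) + 4*exp(2*I*pi/3)) + (3*exp(-2*I*pi/3) - exp(2*I*pi/3) + exp(I*pi/3))] = 18/6 = 3
  <chi_rho, chi_3> = (1/6)[1*(11)*conj(1) + 1*(-1 + 3*exp(-2*I*pi/3) + 3*exp(-I*pi/3) + exp(I*pi/3) + 3*exp(2*I*pi/3))*conj(-1) + 1*(1 + 6*exp(-2*I*pi/3) + 4*exp(2*I*pi/3))*conj(1) + 1*(1)*conj(-1) + 1*(1 + 4*exp(-2*I*pi/3) + 6*exp(2*I*pi/3))*conj(1) + 1*(-1 + 3*exp(-2*I*pi/3) + exp(-I*pi/3) + 3*exp(2*I*pi/3) + 3*exp(I*pi/3))*conj(-1)]
      = (1/6)[(11) + (1 - 3*exp(2*I*pi/3) - exp(I*pi/3) - 3*exp(-I*pi/3) - 3*exp(-2*I*pi/3)) + (1 + 6*exp(-2*I*pi/3) + 4*exp(2*I*pi/3)) + (-1) + (1 + 4*exp(-2*I*pi/3) + 6*exp(2*I*pi/3)) + (1 - 3*exp(I*pi/3) - 3*exp(2*I*pi/3) - exp(-I*pi/3) - 3*exp(-2*I*pi/3))] = 6/6 = 1
  <chi_rho, chi_4> = (1/6)[1*(11)*conj(1) + 1*(-1 + 3*exp(-2*I*pi/3) + 3*exp(-I*pi/3) + exp(I*pi/3) + 3*exp(2*I*pi/3))*conj(exp(-2*I*pi/3)) + 1*(1 + 6*exp(-2*I*pi/3) + 4*exp(2*I*pi/3))*conj(exp(2*I*pi/3)) + 1*(1)*conj(1) + 1*(1 + 4*exp(-2*I*pi/3) + 6*exp(2*I*pi/3))*conj(exp(-2*I*pi/3)) + 1*(-1 + 3*exp(-2*I*pi/3) + exp(-I*pi/3) + 3*exp(2*I*pi/3) + 3*exp(I*pi/3))*conj(exp(2*I*pi/3))]
      = (1/6)[(11) + (2 + 3*exp(-2*I*pi/3) - exp(2*I*pi/3) + 3*exp(I*pi/3)) + (4 + exp(-2*I*pi/3) + 6*exp(2*I*pi/3)) + (1) + (4 + 6*exp(-2*I*pi/3) + exp(2*I*pi/3)) + (2 + 3*exp(-I*pi/3) - exp(-2*I*pi/3) + 3*exp(2*I*pi/3))] = 18/6 = 3
  <chi_rho, chi_5> = (1/6)[1*(11)*conj(1) + 1*(-1 + 3*exp(-2*I*pi/3) + 3*exp(-I*pi/3) + exp(I*pi/3) + 3*exp(2*I*pi/3))*conj(exp(-I*pi/3)) + 1*(1 + 6*exp(-2*I*pi/3) + 4*exp(2*I*pi/3))*conj(exp(-2*I*pi/3)) + 1*(1)*conj(-1) + 1*(1 + 4*exp(-2*I*pi/3) + 6*exp(2*I*pi/3))*conj(exp(2*I*pi/3)) + 1*(-1 + 3*exp(-2*I*pi/3) + exp(-I*pi/3) + 3*exp(2*I*pi/3) + 3*exp(I*pi/3))*conj(exp(I*pi/3))]
      = (1/6)[(11) + (3*exp(-I*pi/3) - exp(I*pi/3) + exp(2*I*pi/3)) + (6 + 4*exp(-2*I*pi/3) + exp(2*I*pi/3)) + (-1) + (6 + exp(-2*I*pi/3) + 4*exp(2*I*pi/3)) + (exp(-2*I*pi/3) - exp(-I*pi/3) + 3*exp(I*pi/3))] = 18/6 = 3
(Exp terms are combined using exp(i*s)*conj(exp(i*t)) = exp(i*(s-t)), and sums of them are collapsed using the identity that for every m > 1 the m distinct m-th roots of unity sum to 0, e.g. 1 + exp(2*I*pi/3) + exp(-2*I*pi/3) = 0.)
Dimension check: dim(rho) = sum (mult * dim) = 0*1 + 1*1 + 3*1 + 1*1 + 3*1 + 3*1 = 11 = chi_rho(e) = 11.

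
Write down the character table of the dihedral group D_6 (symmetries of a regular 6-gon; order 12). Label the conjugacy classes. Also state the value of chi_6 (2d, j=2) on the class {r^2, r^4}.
Conjugacy classes: {e} of size 1, {r^3} of size 1, {r^1, r^5} of size 2, {r^2, r^4} of size 2, {s, sr^2, ...} of size 3, {sr, sr^3, ...} of size 3.
Character table:
  irrep \ class              {e} (size 1)  {r^3} (size 1)  {r^1, r^5} (size 2)  {r^2, r^4} (size 2)  {s, sr^2, ...} (size 3)  {sr, sr^3, ...} (size 3)
  chi_1 (triv)               1             1               1                    1                    1                        1                       
  chi_2 (sign: r->1, s->-1)  1             1               1                    1                    -1                       -1                      
  chi_3 (r->-1, s->1)        1             -1              -1                   1                    1                        -1                      
  chi_4 (r->-1, s->-1)       1             -1              -1                   1                    -1                       1                       
  chi_5 (2d, j=1)            2             -2              1                    -1                   0                        0                       
  chi_6 (2d, j=2)            2             2               -1                   -1                   0                        0                       

Spot check: chi_6 (2d, j=2) on {r^2, r^4} = -1.

Proof sketch: D_6 has order 2*6 = 12 with 6 conjugacy classes, hence 6 irreducibles. Sum of squared dims 1 + 1 + 1 + 1 + 4 + 4 = 12 = |G|. Linear characters come from the abelianisation; the 2-dimensional irreps have character r^k -> 2*cos(2*pi*j*k/6), reflections -> 0.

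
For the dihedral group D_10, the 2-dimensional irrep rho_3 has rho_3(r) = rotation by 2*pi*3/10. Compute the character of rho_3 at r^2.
chi_{rho_3}(r^2) = 2*cos(2*pi*3*2/10) = -sqrt(5)/2 - 1/2

rho_3(r^2) is rotation by angle 2*pi*3*2/10, whose trace is 2*cos(2*pi*3*2/10) = -sqrt(5)/2 - 1/2.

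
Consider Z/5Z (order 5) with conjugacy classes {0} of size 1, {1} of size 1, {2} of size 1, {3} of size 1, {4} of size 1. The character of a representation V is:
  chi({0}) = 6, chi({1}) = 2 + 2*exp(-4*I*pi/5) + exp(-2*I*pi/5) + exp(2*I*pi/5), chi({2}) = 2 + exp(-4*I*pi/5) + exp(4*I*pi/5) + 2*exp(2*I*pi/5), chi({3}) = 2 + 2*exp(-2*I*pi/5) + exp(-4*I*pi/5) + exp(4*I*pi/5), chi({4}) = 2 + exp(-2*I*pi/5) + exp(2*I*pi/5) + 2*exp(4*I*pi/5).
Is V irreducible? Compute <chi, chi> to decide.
Not irreducible (reducible): <chi, chi> = 10 > 1.

Proof sketch: <chi, chi> = (1/|G|) sum_C |C| * |chi(C)|^2 = (1/5)[1*|6|^2 + 1*|2 + 2*exp(-4*I*pi/5) + exp(-2*I*pi/5) + exp(2*I*pi/5)|^2 + 1*|2 + exp(-4*I*pi/5) + exp(4*I*pi/5) + 2*exp(2*I*pi/5)|^2 + 1*|2 + 2*exp(-2*I*pi/5) + exp(-4*I*pi/5) + exp(4*I*pi/5)|^2 + 1*|2 + exp(-2*I*pi/5) + exp(2*I*pi/5) + 2*exp(4*I*pi/5)|^2]
  = (1/5)[(36) + (10 + 6*exp(-2*I*pi/5) + 7*exp(-4*I*pi/5) + 7*exp(4*I*pi/5) + 6*exp(2*I*pi/5)) + (10 + 7*exp(-2*I*pi/5) + 6*exp(-4*I*pi/5) + 6*exp(4*I*pi/5) + 7*exp(2*I*pi/5)) + (10 + 7*exp(-2*I*pi/5) + 6*exp(-4*I*pi/5) + 6*exp(4*I*pi/5) + 7*exp(2*I*pi/5)) + (10 + 6*exp(-2*I*pi/5) + 7*exp(-4*I*pi/5) + 7*exp(4*I*pi/5) + 6*exp(2*I*pi/5))] = 50/5 = 10.
(Exp terms are combined using exp(i*s)*conj(exp(i*t)) = exp(i*(s-t)), and sums of them are collapsed using the identity that for every m > 1 the m distinct m-th roots of unity sum to 0, e.g. 1 + exp(2*I*pi/3) + exp(-2*I*pi/3) = 0.)
A character is irreducible iff <chi, chi> = 1, so this representation is reducible.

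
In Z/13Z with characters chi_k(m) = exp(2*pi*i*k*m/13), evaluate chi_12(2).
chi_12(2) = zeta_13^24 = exp(-4*I*pi/13)

Derivation: chi_12(2) = zeta_13^(12*2) = zeta_13^24. Since zeta_13^13 = 1, this equals zeta_13^11 = exp(2*pi*i*11/13) = exp(-4*I*pi/13).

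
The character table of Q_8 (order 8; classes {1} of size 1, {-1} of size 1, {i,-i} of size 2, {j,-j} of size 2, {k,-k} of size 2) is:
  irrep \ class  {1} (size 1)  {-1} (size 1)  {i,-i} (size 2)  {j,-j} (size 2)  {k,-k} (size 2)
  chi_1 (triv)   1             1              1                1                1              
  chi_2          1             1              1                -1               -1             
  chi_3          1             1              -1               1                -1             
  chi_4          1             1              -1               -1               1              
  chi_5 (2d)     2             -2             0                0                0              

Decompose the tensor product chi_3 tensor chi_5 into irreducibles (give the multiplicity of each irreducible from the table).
chi_3 tensor chi_5 = chi_5 (all other irreducibles have multiplicity 0).

Proof sketch: The character of a tensor product is the pointwise product (chi_3 * chi_5)(C) = chi_3(C) * chi_5(C):
  {1}: (1)*(2), {-1}: (1)*(-2), {i,-i}: (-1)*(0), {j,-j}: (1)*(0), {k,-k}: (-1)*(0)
so (chi_3 * chi_5) takes values
  {1} -> 2, {-1} -> -2, {i,-i} -> 0, {j,-j} -> 0, {k,-k} -> 0.
Now take the inner product of this character with each irreducible chi from the table, <chi_3*chi_5, chi> = (1/8) sum_C |C| (chi_3*chi_5)(C) conj(chi(C)):
  <chi_3*chi_5, chi_1> = (1/8)[1*(2)*conj(1) + 1*(-2)*conj(1) + 2*(0)*conj(1) + 2*(0)*conj(1) + 2*(0)*conj(1)]
      = (1/8)[(2) + (-2) + (0) + (0) + (0)] = 0/8 = 0
  <chi_3*chi_5, chi_2> = (1/8)[1*(2)*conj(1) + 1*(-2)*conj(1) + 2*(0)*conj(1) + 2*(0)*conj(-1) + 2*(0)*conj(-1)]
      = (1/8)[(2) + (-2) + (0) + (0) + (0)] = 0/8 = 0
  <chi_3*chi_5, chi_3> = (1/8)[1*(2)*conj(1) + 1*(-2)*conj(1) + 2*(0)*conj(-1) + 2*(0)*conj(1) + 2*(0)*conj(-1)]
      = (1/8)[(2) + (-2) + (0) + (0) + (0)] = 0/8 = 0
  <chi_3*chi_5, chi_4> = (1/8)[1*(2)*conj(1) + 1*(-2)*conj(1) + 2*(0)*conj(-1) + 2*(0)*conj(-1) + 2*(0)*conj(1)]
      = (1/8)[(2) + (-2) + (0) + (0) + (0)] = 0/8 = 0
  <chi_3*chi_5, chi_5> = (1/8)[1*(2)*conj(2) + 1*(-2)*conj(-2) + 2*(0)*conj(0) + 2*(0)*conj(0) + 2*(0)*conj(0)]
      = (1/8)[(4) + (4) + (0) + (0) + (0)] = 8/8 = 1
Hence the multiplicities are chi_5: 1. Dimension check: dim(chi_3)*dim(chi_5) = 1*2 = 2 and sum (mult * dim) = 1*2 = 2.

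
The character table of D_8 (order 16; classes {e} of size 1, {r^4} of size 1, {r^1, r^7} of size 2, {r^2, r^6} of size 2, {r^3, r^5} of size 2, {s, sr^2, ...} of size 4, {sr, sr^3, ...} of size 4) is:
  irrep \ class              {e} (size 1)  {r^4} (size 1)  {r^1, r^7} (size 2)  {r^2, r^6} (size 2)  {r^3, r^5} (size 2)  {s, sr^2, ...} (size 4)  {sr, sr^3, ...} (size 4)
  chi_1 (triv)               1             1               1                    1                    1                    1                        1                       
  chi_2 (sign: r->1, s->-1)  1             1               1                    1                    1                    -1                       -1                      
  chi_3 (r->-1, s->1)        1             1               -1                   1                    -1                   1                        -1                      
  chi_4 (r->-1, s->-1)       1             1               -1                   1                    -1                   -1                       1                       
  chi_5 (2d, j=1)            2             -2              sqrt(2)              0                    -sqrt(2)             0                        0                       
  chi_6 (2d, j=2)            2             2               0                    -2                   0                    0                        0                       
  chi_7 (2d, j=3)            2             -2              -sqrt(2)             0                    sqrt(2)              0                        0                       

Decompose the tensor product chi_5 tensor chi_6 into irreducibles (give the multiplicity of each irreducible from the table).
chi_5 tensor chi_6 = chi_5 + chi_7 (all other irreducibles have multiplicity 0).

Proof sketch: The character of a tensor product is the pointwise product (chi_5 * chi_6)(C) = chi_5(C) * chi_6(C):
  {e}: (2)*(2), {r^4}: (-2)*(2), {r^1, r^7}: (sqrt(2))*(0), {r^2, r^6}: (0)*(-2), {r^3, r^5}: (-sqrt(2))*(0), {s, sr^2, ...}: (0)*(0), {sr, sr^3, ...}: (0)*(0)
so (chi_5 * chi_6) takes values
  {e} -> 4, {r^4} -> -4, {r^1, r^7} -> 0, {r^2, r^6} -> 0, {r^3, r^5} -> 0, {s, sr^2, ...} -> 0, {sr, sr^3, ...} -> 0.
Now take the inner product of this character with each irreducible chi from the table, <chi_5*chi_6, chi> = (1/16) sum_C |C| (chi_5*chi_6)(C) conj(chi(C)):
  <chi_5*chi_6, chi_1> = (1/16)[1*(4)*conj(1) + 1*(-4)*conj(1) + 2*(0)*conj(1) + 2*(0)*conj(1) + 2*(0)*conj(1) + 4*(0)*conj(1) + 4*(0)*conj(1)]
      = (1/16)[(4) + (-4) + (0) + (0) + (0) + (0) + (0)] = 0/16 = 0
  <chi_5*chi_6, chi_2> = (1/16)[1*(4)*conj(1) + 1*(-4)*conj(1) + 2*(0)*conj(1) + 2*(0)*conj(1) + 2*(0)*conj(1) + 4*(0)*conj(-1) + 4*(0)*conj(-1)]
      = (1/16)[(4) + (-4) + (0) + (0) + (0) + (0) + (0)] = 0/16 = 0
  <chi_5*chi_6, chi_3> = (1/16)[1*(4)*conj(1) + 1*(-4)*conj(1) + 2*(0)*conj(-1) + 2*(0)*conj(1) + 2*(0)*conj(-1) + 4*(0)*conj(1) + 4*(0)*conj(-1)]
      = (1/16)[(4) + (-4) + (0) + (0) + (0) + (0) + (0)] = 0/16 = 0
  <chi_5*chi_6, chi_4> = (1/16)[1*(4)*conj(1) + 1*(-4)*conj(1) + 2*(0)*conj(-1) + 2*(0)*conj(1) + 2*(0)*conj(-1) + 4*(0)*conj(-1) + 4*(0)*conj(1)]
      = (1/16)[(4) + (-4) + (0) + (0) + (0) + (0) + (0)] = 0/16 = 0
  <chi_5*chi_6, chi_5> = (1/16)[1*(4)*conj(2) + 1*(-4)*conj(-2) + 2*(0)*conj(sqrt(2)) + 2*(0)*conj(0) + 2*(0)*conj(-sqrt(2)) + 4*(0)*conj(0) + 4*(0)*conj(0)]
      = (1/16)[(8) + (8) + (0) + (0) + (0) + (0) + (0)] = 16/16 = 1
  <chi_5*chi_6, chi_6> = (1/16)[1*(4)*conj(2) + 1*(-4)*conj(2) + 2*(0)*conj(0) + 2*(0)*conj(-2) + 2*(0)*conj(0) + 4*(0)*conj(0) + 4*(0)*conj(0)]
      = (1/16)[(8) + (-8) + (0) + (0) + (0) + (0) + (0)] = 0/16 = 0
  <chi_5*chi_6, chi_7> = (1/16)[1*(4)*conj(2) + 1*(-4)*conj(-2) + 2*(0)*conj(-sqrt(2)) + 2*(0)*conj(0) + 2*(0)*conj(sqrt(2)) + 4*(0)*conj(0) + 4*(0)*conj(0)]
      = (1/16)[(8) + (8) + (0) + (0) + (0) + (0) + (0)] = 16/16 = 1
Hence the multiplicities are chi_5: 1, chi_7: 1. Dimension check: dim(chi_5)*dim(chi_6) = 2*2 = 4 and sum (mult * dim) = 1*2 + 1*2 = 4.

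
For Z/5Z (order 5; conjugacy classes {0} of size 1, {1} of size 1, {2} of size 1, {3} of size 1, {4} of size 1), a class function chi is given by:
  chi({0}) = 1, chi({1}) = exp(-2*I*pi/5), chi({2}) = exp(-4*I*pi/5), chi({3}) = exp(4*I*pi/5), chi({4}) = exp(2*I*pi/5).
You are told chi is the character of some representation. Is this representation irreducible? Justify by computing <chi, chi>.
Irreducible: <chi, chi> = 1.

Explanation: <chi, chi> = (1/|G|) sum_C |C| * |chi(C)|^2 = (1/5)[1*|1|^2 + 1*|exp(-2*I*pi/5)|^2 + 1*|exp(-4*I*pi/5)|^2 + 1*|exp(4*I*pi/5)|^2 + 1*|exp(2*I*pi/5)|^2]
  = (1/5)[(1) + (1) + (1) + (1) + (1)] = 5/5 = 1.
(Exp terms are combined using exp(i*s)*conj(exp(i*t)) = exp(i*(s-t)), and sums of them are collapsed using the identity that for every m > 1 the m distinct m-th roots of unity sum to 0, e.g. 1 + exp(2*I*pi/3) + exp(-2*I*pi/3) = 0.)
A character is irreducible iff <chi, chi> = 1, so this representation is irreducible.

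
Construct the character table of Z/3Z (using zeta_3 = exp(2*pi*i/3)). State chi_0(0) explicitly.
Character table of Z/3Z (irreps indexed chi_0,...,chi_2 with chi_k(m) = zeta_3^(k*m), zeta_3 = exp(2*pi*i/3)):
  irrep \ class  {0} (size 1)  {1} (size 1)    {2} (size 1)  
  chi_0          1             1               1             
  chi_1          1             exp(2*I*pi/3)   exp(-2*I*pi/3)
  chi_2          1             exp(-2*I*pi/3)  exp(2*I*pi/3) 

Spot check: chi_0(0) = zeta_3^(0*0) = zeta_3^0 = 1.

Argument: Z/3Z is abelian, so all 3 irreducible complex representations are 1-dimensional. They are given by chi_k(m) = zeta_3^(k*m) for k = 0,...,2. Row orthogonality: sum_m chi_k(m) conj(chi_l(m)) = 3 * [k = l].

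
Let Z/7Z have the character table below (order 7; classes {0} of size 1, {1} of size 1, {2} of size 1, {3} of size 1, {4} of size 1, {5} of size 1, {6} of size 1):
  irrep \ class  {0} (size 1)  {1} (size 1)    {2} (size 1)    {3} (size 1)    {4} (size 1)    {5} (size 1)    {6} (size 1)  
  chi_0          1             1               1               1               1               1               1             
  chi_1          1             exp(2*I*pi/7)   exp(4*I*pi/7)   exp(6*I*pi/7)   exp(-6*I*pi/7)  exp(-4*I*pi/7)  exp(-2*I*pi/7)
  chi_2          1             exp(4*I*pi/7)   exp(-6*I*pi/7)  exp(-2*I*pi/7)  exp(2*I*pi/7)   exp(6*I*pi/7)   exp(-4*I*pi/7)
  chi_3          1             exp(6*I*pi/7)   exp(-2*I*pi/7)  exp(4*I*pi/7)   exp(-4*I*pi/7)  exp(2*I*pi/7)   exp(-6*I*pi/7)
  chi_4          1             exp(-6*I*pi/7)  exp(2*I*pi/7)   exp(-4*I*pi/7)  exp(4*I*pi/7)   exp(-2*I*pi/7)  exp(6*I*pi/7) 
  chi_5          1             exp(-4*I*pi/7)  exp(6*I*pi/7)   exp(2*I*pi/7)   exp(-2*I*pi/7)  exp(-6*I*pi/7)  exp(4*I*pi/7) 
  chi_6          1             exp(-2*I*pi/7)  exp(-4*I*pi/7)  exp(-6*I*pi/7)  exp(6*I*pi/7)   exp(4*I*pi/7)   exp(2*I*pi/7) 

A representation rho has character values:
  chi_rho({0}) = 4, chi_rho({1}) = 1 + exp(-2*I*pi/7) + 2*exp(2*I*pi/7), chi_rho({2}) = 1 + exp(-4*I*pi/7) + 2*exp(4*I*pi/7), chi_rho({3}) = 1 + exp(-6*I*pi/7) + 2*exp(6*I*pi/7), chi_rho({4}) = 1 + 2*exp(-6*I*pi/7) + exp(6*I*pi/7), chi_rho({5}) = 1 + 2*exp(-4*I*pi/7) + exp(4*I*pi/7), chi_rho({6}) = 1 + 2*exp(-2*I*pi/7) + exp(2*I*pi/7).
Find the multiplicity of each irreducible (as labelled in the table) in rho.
Multiplicities: chi_0: 1, chi_1: 2, chi_2: 0, chi_3: 0, chi_4: 0, chi_5: 0, chi_6: 1.

Working: Use <chi_rho, chi> = (1/|G|) sum_C |C| * chi_rho(C) * conj(chi(C)) with |G| = 7 for each irreducible chi in the table:
  <chi_rho, chi_0> = (1/7)[1*(4)*conj(1) + 1*(1 + exp(-2*I*pi/7) + 2*exp(2*I*pi/7))*conj(1) + 1*(1 + exp(-4*I*pi/7) + 2*exp(4*I*pi/7))*conj(1) + 1*(1 + exp(-6*I*pi/7) + 2*exp(6*I*pi/7))*conj(1) + 1*(1 + 2*exp(-6*I*pi/7) + exp(6*I*pi/7))*conj(1) + 1*(1 + 2*exp(-4*I*pi/7) + exp(4*I*pi/7))*conj(1) + 1*(1 + 2*exp(-2*I*pi/7) + exp(2*I*pi/7))*conj(1)]
      = (1/7)[(4) + (1 + exp(-2*I*pi/7) + 2*exp(2*I*pi/7)) + (1 + exp(-4*I*pi/7) + 2*exp(4*I*pi/7)) + (1 + exp(-6*I*pi/7) + 2*exp(6*I*pi/7)) + (1 + 2*exp(-6*I*pi/7) + exp(6*I*pi/7)) + (1 + 2*exp(-4*I*pi/7) + exp(4*I*pi/7)) + (1 + 2*exp(-2*I*pi/7) + exp(2*I*pi/7))] = 7/7 = 1
  <chi_rho, chi_1> = (1/7)[1*(4)*conj(1) + 1*(1 + exp(-2*I*pi/7) + 2*exp(2*I*pi/7))*conj(exp(2*I*pi/7)) + 1*(1 + exp(-4*I*pi/7) + 2*exp(4*I*pi/7))*conj(exp(4*I*pi/7)) + 1*(1 + exp(-6*I*pi/7) + 2*exp(6*I*pi/7))*conj(exp(6*I*pi/7)) + 1*(1 + 2*exp(-6*I*pi/7) + exp(6*I*pi/7))*conj(exp(-6*I*pi/7)) + 1*(1 + 2*exp(-4*I*pi/7) + exp(4*I*pi/7))*conj(exp(-4*I*pi/7)) + 1*(1 + 2*exp(-2*I*pi/7) + exp(2*I*pi/7))*conj(exp(-2*I*pi/7))]
      = (1/7)[(4) + (2 + exp(-4*I*pi/7) + exp(-2*I*pi/7)) + (2 + exp(-4*I*pi/7) + exp(6*I*pi/7)) + (2 + exp(-6*I*pi/7) + exp(2*I*pi/7)) + (2 + exp(-2*I*pi/7) + exp(6*I*pi/7)) + (2 + exp(-6*I*pi/7) + exp(4*I*pi/7)) + (2 + exp(2*I*pi/7) + exp(4*I*pi/7))] = 14/7 = 2
  <chi_rho, chi_2> = (1/7)[1*(4)*conj(1) + 1*(1 + exp(-2*I*pi/7) + 2*exp(2*I*pi/7))*conj(exp(4*I*pi/7)) + 1*(1 + exp(-4*I*pi/7) + 2*exp(4*I*pi/7))*conj(exp(-6*I*pi/7)) + 1*(1 + exp(-6*I*pi/7) + 2*exp(6*I*pi/7))*conj(exp(-2*I*pi/7)) + 1*(1 + 2*exp(-6*I*pi/7) + exp(6*I*pi/7))*conj(exp(2*I*pi/7)) + 1*(1 + 2*exp(-4*I*pi/7) + exp(4*I*pi/7))*conj(exp(6*I*pi/7)) + 1*(1 + 2*exp(-2*I*pi/7) + exp(2*I*pi/7))*conj(exp(-4*I*pi/7))]
      = (1/7)[(4) + (2*exp(-2*I*pi/7) + exp(-4*I*pi/7) + exp(-6*I*pi/7)) + (2*exp(-4*I*pi/7) + exp(6*I*pi/7) + exp(2*I*pi/7)) + (exp(-4*I*pi/7) + 2*exp(-6*I*pi/7) + exp(2*I*pi/7)) + (exp(-2*I*pi/7) + 2*exp(6*I*pi/7) + exp(4*I*pi/7)) + (exp(-2*I*pi/7) + exp(-6*I*pi/7) + 2*exp(4*I*pi/7)) + (exp(6*I*pi/7) + exp(4*I*pi/7) + 2*exp(2*I*pi/7))] = 0/7 = 0
  <chi_rho, chi_3> = (1/7)[1*(4)*conj(1) + 1*(1 + exp(-2*I*pi/7) + 2*exp(2*I*pi/7))*conj(exp(6*I*pi/7)) + 1*(1 + exp(-4*I*pi/7) + 2*exp(4*I*pi/7))*conj(exp(-2*I*pi/7)) + 1*(1 + exp(-6*I*pi/7) + 2*exp(6*I*pi/7))*conj(exp(4*I*pi/7)) + 1*(1 + 2*exp(-6*I*pi/7) + exp(6*I*pi/7))*conj(exp(-4*I*pi/7)) + 1*(1 + 2*exp(-4*I*pi/7) + exp(4*I*pi/7))*conj(exp(2*I*pi/7)) + 1*(1 + 2*exp(-2*I*pi/7) + exp(2*I*pi/7))*conj(exp(-6*I*pi/7))]
      = (1/7)[(4) + (2*exp(-4*I*pi/7) + exp(-6*I*pi/7) + exp(6*I*pi/7)) + (exp(-2*I*pi/7) + exp(2*I*pi/7) + 2*exp(6*I*pi/7)) + (exp(-4*I*pi/7) + exp(4*I*pi/7) + 2*exp(2*I*pi/7)) + (2*exp(-2*I*pi/7) + exp(-4*I*pi/7) + exp(4*I*pi/7)) + (2*exp(-6*I*pi/7) + exp(-2*I*pi/7) + exp(2*I*pi/7)) + (exp(-6*I*pi/7) + exp(6*I*pi/7) + 2*exp(4*I*pi/7))] = 0/7 = 0
  <chi_rho, chi_4> = (1/7)[1*(4)*conj(1) + 1*(1 + exp(-2*I*pi/7) + 2*exp(2*I*pi/7))*conj(exp(-6*I*pi/7)) + 1*(1 + exp(-4*I*pi/7) + 2*exp(4*I*pi/7))*conj(exp(2*I*pi/7)) + 1*(1 + exp(-6*I*pi/7) + 2*exp(6*I*pi/7))*conj(exp(-4*I*pi/7)) + 1*(1 + 2*exp(-6*I*pi/7) + exp(6*I*pi/7))*conj(exp(4*I*pi/7)) + 1*(1 + 2*exp(-4*I*pi/7) + exp(4*I*pi/7))*conj(exp(-2*I*pi/7)) + 1*(1 + 2*exp(-2*I*pi/7) + exp(2*I*pi/7))*conj(exp(6*I*pi/7))]
      = (1/7)[(4) + (2*exp(-6*I*pi/7) + exp(6*I*pi/7) + exp(4*I*pi/7)) + (exp(-2*I*pi/7) + exp(-6*I*pi/7) + 2*exp(2*I*pi/7)) + (2*exp(-4*I*pi/7) + exp(-2*I*pi/7) + exp(4*I*pi/7)) + (exp(-4*I*pi/7) + exp(2*I*pi/7) + 2*exp(4*I*pi/7)) + (2*exp(-2*I*pi/7) + exp(6*I*pi/7) + exp(2*I*pi/7)) + (exp(-4*I*pi/7) + exp(-6*I*pi/7) + 2*exp(6*I*pi/7))] = 0/7 = 0
  <chi_rho, chi_5> = (1/7)[1*(4)*conj(1) + 1*(1 + exp(-2*I*pi/7) + 2*exp(2*I*pi/7))*conj(exp(-4*I*pi/7)) + 1*(1 + exp(-4*I*pi/7) + 2*exp(4*I*pi/7))*conj(exp(6*I*pi/7)) + 1*(1 + exp(-6*I*pi/7) + 2*exp(6*I*pi/7))*conj(exp(2*I*pi/7)) + 1*(1 + 2*exp(-6*I*pi/7) + exp(6*I*pi/7))*conj(exp(-2*I*pi/7)) + 1*(1 + 2*exp(-4*I*pi/7) + exp(4*I*pi/7))*conj(exp(-6*I*pi/7)) + 1*(1 + 2*exp(-2*I*pi/7) + exp(2*I*pi/7))*conj(exp(4*I*pi/7))]
      = (1/7)[(4) + (exp(2*I*pi/7) + 2*exp(6*I*pi/7) + exp(4*I*pi/7)) + (2*exp(-2*I*pi/7) + exp(-6*I*pi/7) + exp(4*I*pi/7)) + (exp(-2*I*pi/7) + exp(6*I*pi/7) + 2*exp(4*I*pi/7)) + (2*exp(-4*I*pi/7) + exp(-6*I*pi/7) + exp(2*I*pi/7)) + (exp(-4*I*pi/7) + exp(6*I*pi/7) + 2*exp(2*I*pi/7)) + (exp(-4*I*pi/7) + 2*exp(-6*I*pi/7) + exp(-2*I*pi/7))] = 0/7 = 0
  <chi_rho, chi_6> = (1/7)[1*(4)*conj(1) + 1*(1 + exp(-2*I*pi/7) + 2*exp(2*I*pi/7))*conj(exp(-2*I*pi/7)) + 1*(1 + exp(-4*I*pi/7) + 2*exp(4*I*pi/7))*conj(exp(-4*I*pi/7)) + 1*(1 + exp(-6*I*pi/7) + 2*exp(6*I*pi/7))*conj(exp(-6*I*pi/7)) + 1*(1 + 2*exp(-6*I*pi/7) + exp(6*I*pi/7))*conj(exp(6*I*pi/7)) + 1*(1 + 2*exp(-4*I*pi/7) + exp(4*I*pi/7))*conj(exp(4*I*pi/7)) + 1*(1 + 2*exp(-2*I*pi/7) + exp(2*I*pi/7))*conj(exp(2*I*pi/7))]
      = (1/7)[(4) + (1 + exp(2*I*pi/7) + 2*exp(4*I*pi/7)) + (1 + 2*exp(-6*I*pi/7) + exp(4*I*pi/7)) + (1 + 2*exp(-2*I*pi/7) + exp(6*I*pi/7)) + (1 + exp(-6*I*pi/7) + 2*exp(2*I*pi/7)) + (1 + exp(-4*I*pi/7) + 2*exp(6*I*pi/7)) + (1 + 2*exp(-4*I*pi/7) + exp(-2*I*pi/7))] = 7/7 = 1
(Exp terms are combined using exp(i*s)*conj(exp(i*t)) = exp(i*(s-t)), and sums of them are collapsed using the identity that for every m > 1 the m distinct m-th roots of unity sum to 0, e.g. 1 + exp(2*I*pi/3) + exp(-2*I*pi/3) = 0.)
Dimension check: dim(rho) = sum (mult * dim) = 1*1 + 2*1 + 0*1 + 0*1 + 0*1 + 0*1 + 1*1 = 4 = chi_rho(e) = 4.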